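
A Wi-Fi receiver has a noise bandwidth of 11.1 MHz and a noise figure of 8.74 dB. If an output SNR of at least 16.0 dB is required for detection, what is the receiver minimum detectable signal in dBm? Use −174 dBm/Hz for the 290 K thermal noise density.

−78.8 dBm

Sensitivity = −174 + 10 log₁₀(B) + NF + SNR_min
= −174 + 70.45 + 8.74 + 16.0
= −78.81 dBm → −78.8 dBm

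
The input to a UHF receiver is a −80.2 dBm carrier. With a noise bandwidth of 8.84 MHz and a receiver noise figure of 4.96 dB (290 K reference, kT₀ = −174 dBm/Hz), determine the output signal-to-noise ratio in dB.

Noise floor: N = −174 + 10 log₁₀(B) + NF
10 log₁₀(8.84×10⁶) = 69.46 dB
N = −174 + 69.46 + 4.96 = −99.58 dBm
SNR = P_sig − N = −80.2 − (−99.58) = 19.38 dB → 19.4 dB

19.4 dB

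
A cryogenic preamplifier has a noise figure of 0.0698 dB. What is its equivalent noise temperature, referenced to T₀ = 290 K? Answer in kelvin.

F = 10^(0.0698/10) = 1.0162
T_e = (F − 1)·T₀ = (1.0162 − 1) × 290 = 4.70 K

4.70 K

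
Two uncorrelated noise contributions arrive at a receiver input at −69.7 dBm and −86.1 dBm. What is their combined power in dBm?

Convert to linear, add, convert back:
P₁ = 1.07×10⁻¹⁰ W, P₂ = 2.45×10⁻¹² W
P_tot = 1.10×10⁻¹⁰ W → 10 log₁₀(P_tot / 10⁻³) = −69.6 dBm

−69.6 dBm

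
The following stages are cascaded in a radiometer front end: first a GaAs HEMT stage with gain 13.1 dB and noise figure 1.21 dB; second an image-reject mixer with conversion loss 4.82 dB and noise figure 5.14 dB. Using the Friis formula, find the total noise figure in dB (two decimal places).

1.56 dB

Convert to linear (a loss of L dB is a gain of −L dB): F_i = 10^(NF_i/10), G_i = 10^(G_i,dB/10)
  Stage 1: F_1 = 10^(1.21/10) = 1.321, G_1 = 10^(13.1/10) = 20.42
  Stage 2: F_2 = 10^(5.14/10) = 3.266, G_2 = 10^(−4.82/10) = 0.3296
Friis cascade:
  F = 1.321 + (3.266 − 1)/20.42 = 1.432
NF = 10 log₁₀(1.432) = 1.56 dB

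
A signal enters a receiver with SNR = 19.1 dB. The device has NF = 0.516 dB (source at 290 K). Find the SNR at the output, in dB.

18.584 dB

By definition F = SNR_in/SNR_out, so in dB: SNR_out = SNR_in − NF
SNR_out = 19.1 − 0.516 = 18.584 dB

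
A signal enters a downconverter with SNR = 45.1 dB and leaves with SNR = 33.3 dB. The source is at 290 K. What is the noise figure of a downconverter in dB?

NF (dB) = SNR_in(dB) − SNR_out(dB) when the source is at T₀
NF = 45.1 − 33.3 = 11.8 dB

11.8 dB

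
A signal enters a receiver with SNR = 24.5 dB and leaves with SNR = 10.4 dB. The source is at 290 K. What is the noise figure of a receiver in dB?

14.1 dB

NF (dB) = SNR_in(dB) − SNR_out(dB) when the source is at T₀
NF = 24.5 − 10.4 = 14.1 dB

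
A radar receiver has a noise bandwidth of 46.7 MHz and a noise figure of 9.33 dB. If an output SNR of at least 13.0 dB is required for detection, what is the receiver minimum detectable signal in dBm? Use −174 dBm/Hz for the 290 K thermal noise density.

Sensitivity = −174 + 10 log₁₀(B) + NF + SNR_min
= −174 + 76.69 + 9.33 + 13.0
= −74.98 dBm → −75.0 dBm

−75.0 dBm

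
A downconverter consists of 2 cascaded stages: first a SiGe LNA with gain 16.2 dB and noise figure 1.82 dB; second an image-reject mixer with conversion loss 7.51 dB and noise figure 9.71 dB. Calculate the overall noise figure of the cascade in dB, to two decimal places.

2.36 dB

Convert to linear (a loss of L dB is a gain of −L dB): F_i = 10^(NF_i/10), G_i = 10^(G_i,dB/10)
  Stage 1: F_1 = 10^(1.82/10) = 1.521, G_1 = 10^(16.2/10) = 41.69
  Stage 2: F_2 = 10^(9.71/10) = 9.354, G_2 = 10^(−7.51/10) = 0.1774
Friis cascade:
  F = 1.521 + (9.354 − 1)/41.69 = 1.721
NF = 10 log₁₀(1.721) = 2.36 dB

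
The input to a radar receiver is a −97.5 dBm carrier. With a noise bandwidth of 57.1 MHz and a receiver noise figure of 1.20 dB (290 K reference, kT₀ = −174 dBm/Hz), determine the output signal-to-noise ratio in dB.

Noise floor: N = −174 + 10 log₁₀(B) + NF
10 log₁₀(5.71×10⁷) = 77.57 dB
N = −174 + 77.57 + 1.20 = −95.23 dBm
SNR = P_sig − N = −97.5 − (−95.23) = −2.27 dB → −2.3 dB

−2.3 dB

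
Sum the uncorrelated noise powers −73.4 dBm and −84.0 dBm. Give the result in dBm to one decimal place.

−73.0 dBm

Convert to linear, add, convert back:
P₁ = 4.57×10⁻¹¹ W, P₂ = 3.98×10⁻¹² W
P_tot = 4.97×10⁻¹¹ W → 10 log₁₀(P_tot / 10⁻³) = −73.0 dBm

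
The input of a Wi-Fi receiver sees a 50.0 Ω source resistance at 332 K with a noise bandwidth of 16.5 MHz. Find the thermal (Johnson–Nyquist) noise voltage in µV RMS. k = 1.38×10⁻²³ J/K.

V_n = √(4kTRB)
4kTRB = 4 × 1.38×10⁻²³ × 332 × 5.00×10¹ × 1.65×10⁷ = 1.51×10⁻¹¹ V²
V_n = √(1.51×10⁻¹¹) = 3.89×10⁻⁶ V = 3.89 µV

3.89 µV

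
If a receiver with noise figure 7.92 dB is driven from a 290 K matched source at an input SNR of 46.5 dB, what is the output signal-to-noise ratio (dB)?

By definition F = SNR_in/SNR_out, so in dB: SNR_out = SNR_in − NF
SNR_out = 46.5 − 7.92 = 38.58 dB

38.58 dB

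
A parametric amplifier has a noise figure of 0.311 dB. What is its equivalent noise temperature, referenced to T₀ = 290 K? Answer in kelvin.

21.5 K

F = 10^(0.311/10) = 1.07424
T_e = (F − 1)·T₀ = (1.07424 − 1) × 290 = 21.5 K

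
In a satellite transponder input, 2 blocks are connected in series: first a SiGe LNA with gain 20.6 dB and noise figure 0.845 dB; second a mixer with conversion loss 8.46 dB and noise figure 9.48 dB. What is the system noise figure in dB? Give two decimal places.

Convert to linear (a loss of L dB is a gain of −L dB): F_i = 10^(NF_i/10), G_i = 10^(G_i,dB/10)
  Stage 1: F_1 = 10^(0.845/10) = 1.215, G_1 = 10^(20.6/10) = 114.8
  Stage 2: F_2 = 10^(9.48/10) = 8.872, G_2 = 10^(−8.46/10) = 0.1426
Friis cascade:
  F = 1.215 + (8.872 − 1)/114.8 = 1.283
NF = 10 log₁₀(1.283) = 1.08 dB

1.08 dB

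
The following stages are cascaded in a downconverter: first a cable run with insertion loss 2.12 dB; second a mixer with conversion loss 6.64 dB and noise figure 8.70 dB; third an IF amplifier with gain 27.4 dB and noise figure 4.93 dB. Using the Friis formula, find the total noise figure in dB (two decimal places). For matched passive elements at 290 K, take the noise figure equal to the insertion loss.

14.46 dB

Convert to linear (a loss of L dB is a gain of −L dB): F_i = 10^(NF_i/10), G_i = 10^(G_i,dB/10)
  Stage 1: F_1 = 10^(2.12/10) = 1.629, G_1 = 10^(−2.12/10) = 0.6138
  Stage 2: F_2 = 10^(8.70/10) = 7.413, G_2 = 10^(−6.64/10) = 0.2168
  Stage 3: F_3 = 10^(4.93/10) = 3.112, G_3 = 10^(27.4/10) = 549.5
Friis cascade:
  F = 1.629 + (7.413 − 1)/0.6138 + (3.112 − 1)/0.1330 = 27.95
NF = 10 log₁₀(27.95) = 14.46 dB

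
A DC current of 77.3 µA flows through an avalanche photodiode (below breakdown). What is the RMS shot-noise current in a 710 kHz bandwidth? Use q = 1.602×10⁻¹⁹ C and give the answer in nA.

4.19 nA

I_n = √(2qI·B)
2qI·B = 2 × 1.602×10⁻¹⁹ × 7.73×10⁻⁵ × 7.10×10⁵ = 1.76×10⁻¹⁷ A²
I_n = √(1.76×10⁻¹⁷) = 4.19×10⁻⁹ A = 4.19 nA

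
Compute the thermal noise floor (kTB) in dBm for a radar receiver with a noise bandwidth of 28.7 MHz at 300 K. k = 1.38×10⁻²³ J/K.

P_n = kTB = 1.38×10⁻²³ × 300 × 2.87×10⁷ = 1.19×10⁻¹³ W
In dBm: 10 log₁₀(1.19×10⁻¹³ / 10⁻³) = −99.3 dBm

−99.3 dBm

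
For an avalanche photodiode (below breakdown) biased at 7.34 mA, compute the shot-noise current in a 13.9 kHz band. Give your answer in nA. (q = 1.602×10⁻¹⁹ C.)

I_n = √(2qI·B)
2qI·B = 2 × 1.602×10⁻¹⁹ × 7.34×10⁻³ × 1.39×10⁴ = 3.27×10⁻¹⁷ A²
I_n = √(3.27×10⁻¹⁷) = 5.72×10⁻⁹ A = 5.72 nA

5.72 nA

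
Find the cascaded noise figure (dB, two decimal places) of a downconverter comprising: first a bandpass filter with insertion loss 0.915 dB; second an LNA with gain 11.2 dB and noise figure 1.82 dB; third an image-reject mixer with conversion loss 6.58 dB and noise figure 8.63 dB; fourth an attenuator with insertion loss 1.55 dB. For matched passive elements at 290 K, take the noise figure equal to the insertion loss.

4.23 dB

Convert to linear (a loss of L dB is a gain of −L dB): F_i = 10^(NF_i/10), G_i = 10^(G_i,dB/10)
  Stage 1: F_1 = 10^(0.915/10) = 1.235, G_1 = 10^(−0.915/10) = 0.8100
  Stage 2: F_2 = 10^(1.82/10) = 1.521, G_2 = 10^(11.2/10) = 13.18
  Stage 3: F_3 = 10^(8.63/10) = 7.295, G_3 = 10^(−6.58/10) = 0.2198
  Stage 4: F_4 = 10^(1.55/10) = 1.429, G_4 = 10^(−1.55/10) = 0.6998
Friis cascade:
  F = 1.235 + (1.521 − 1)/0.8100 + (7.295 − 1)/10.68 + (1.429 − 1)/2.347 = 2.649
NF = 10 log₁₀(2.649) = 4.23 dB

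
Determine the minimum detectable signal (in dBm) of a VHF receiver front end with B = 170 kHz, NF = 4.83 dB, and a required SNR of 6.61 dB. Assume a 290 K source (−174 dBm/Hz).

−110.3 dBm

Sensitivity = −174 + 10 log₁₀(B) + NF + SNR_min
= −174 + 52.3 + 4.83 + 6.61
= −110.26 dBm → −110.3 dBm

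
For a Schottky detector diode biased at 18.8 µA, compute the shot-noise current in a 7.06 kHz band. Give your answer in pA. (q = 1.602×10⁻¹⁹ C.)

I_n = √(2qI·B)
2qI·B = 2 × 1.602×10⁻¹⁹ × 1.88×10⁻⁵ × 7.06×10³ = 4.25×10⁻²⁰ A²
I_n = √(4.25×10⁻²⁰) = 2.06×10⁻¹⁰ A = 206 pA

206 pA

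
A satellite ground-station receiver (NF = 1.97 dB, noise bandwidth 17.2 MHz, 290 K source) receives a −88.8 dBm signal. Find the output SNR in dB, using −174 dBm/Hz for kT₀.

Noise floor: N = −174 + 10 log₁₀(B) + NF
10 log₁₀(1.72×10⁷) = 72.36 dB
N = −174 + 72.36 + 1.97 = −99.67 dBm
SNR = P_sig − N = −88.8 − (−99.67) = 10.87 dB → 10.9 dB

10.9 dB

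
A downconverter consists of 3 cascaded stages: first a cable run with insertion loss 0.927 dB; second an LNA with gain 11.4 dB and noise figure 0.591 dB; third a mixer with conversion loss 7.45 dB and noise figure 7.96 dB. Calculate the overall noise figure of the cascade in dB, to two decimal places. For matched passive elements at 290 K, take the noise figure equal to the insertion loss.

2.76 dB

Convert to linear (a loss of L dB is a gain of −L dB): F_i = 10^(NF_i/10), G_i = 10^(G_i,dB/10)
  Stage 1: F_1 = 10^(0.927/10) = 1.238, G_1 = 10^(−0.927/10) = 0.8078
  Stage 2: F_2 = 10^(0.591/10) = 1.146, G_2 = 10^(11.4/10) = 13.80
  Stage 3: F_3 = 10^(7.96/10) = 6.252, G_3 = 10^(−7.45/10) = 0.1799
Friis cascade:
  F = 1.238 + (1.146 − 1)/0.8078 + (6.252 − 1)/11.15 = 1.889
NF = 10 log₁₀(1.889) = 2.76 dB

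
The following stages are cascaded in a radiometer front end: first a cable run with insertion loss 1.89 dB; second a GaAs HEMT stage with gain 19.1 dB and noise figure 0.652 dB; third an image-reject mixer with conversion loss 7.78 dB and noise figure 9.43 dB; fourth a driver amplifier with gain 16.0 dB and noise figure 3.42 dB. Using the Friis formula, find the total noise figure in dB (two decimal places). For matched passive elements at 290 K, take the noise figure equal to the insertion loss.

3.18 dB

Convert to linear (a loss of L dB is a gain of −L dB): F_i = 10^(NF_i/10), G_i = 10^(G_i,dB/10)
  Stage 1: F_1 = 10^(1.89/10) = 1.545, G_1 = 10^(−1.89/10) = 0.6471
  Stage 2: F_2 = 10^(0.652/10) = 1.162, G_2 = 10^(19.1/10) = 81.28
  Stage 3: F_3 = 10^(9.43/10) = 8.770, G_3 = 10^(−7.78/10) = 0.1667
  Stage 4: F_4 = 10^(3.42/10) = 2.198, G_4 = 10^(16.0/10) = 39.81
Friis cascade:
  F = 1.545 + (1.162 − 1)/0.6471 + (8.770 − 1)/52.60 + (2.198 − 1)/8.770 = 2.080
NF = 10 log₁₀(2.080) = 3.18 dB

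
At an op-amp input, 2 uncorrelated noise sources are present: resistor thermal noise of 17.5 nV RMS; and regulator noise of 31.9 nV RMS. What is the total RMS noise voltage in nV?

36.4 nV

Uncorrelated sources add in power (mean-square): V_tot = √(ΣV_i²)
V_tot = √[(1.75×10⁻⁸)² + (3.19×10⁻⁸)²] = 3.64×10⁻⁸ V = 36.4 nV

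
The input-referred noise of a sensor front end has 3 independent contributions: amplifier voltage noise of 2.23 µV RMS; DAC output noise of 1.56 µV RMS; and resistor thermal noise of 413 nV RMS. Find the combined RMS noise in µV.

2.75 µV

Uncorrelated sources add in power (mean-square): V_tot = √(ΣV_i²)
V_tot = √[(2.23×10⁻⁶)² + (1.56×10⁻⁶)² + (4.13×10⁻⁷)²] = 2.75×10⁻⁶ V = 2.75 µV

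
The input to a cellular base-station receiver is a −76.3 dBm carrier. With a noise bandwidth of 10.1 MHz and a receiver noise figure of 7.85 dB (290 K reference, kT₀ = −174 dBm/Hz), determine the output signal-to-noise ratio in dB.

Noise floor: N = −174 + 10 log₁₀(B) + NF
10 log₁₀(1.01×10⁷) = 70.04 dB
N = −174 + 70.04 + 7.85 = −96.11 dBm
SNR = P_sig − N = −76.3 − (−96.11) = 19.81 dB → 19.8 dB

19.8 dB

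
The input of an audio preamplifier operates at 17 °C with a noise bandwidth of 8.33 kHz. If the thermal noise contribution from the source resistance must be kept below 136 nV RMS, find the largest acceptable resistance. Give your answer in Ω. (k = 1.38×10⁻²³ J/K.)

139 Ω

T = 17 °C + 273.15 = 290.15 K
Johnson–Nyquist: V_n = √(4kTRB) ⇒ R = V_n² / (4kTB)
4kTB = 4 × 1.38×10⁻²³ × 290.15 × 8.33×10³ = 1.33×10⁻¹⁶
R = (1.36×10⁻⁷)² / 1.33×10⁻¹⁶ = 1.39×10² Ω = 139 Ω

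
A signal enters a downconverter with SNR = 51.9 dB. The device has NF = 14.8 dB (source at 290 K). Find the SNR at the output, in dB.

37.1 dB

By definition F = SNR_in/SNR_out, so in dB: SNR_out = SNR_in − NF
SNR_out = 51.9 − 14.8 = 37.1 dB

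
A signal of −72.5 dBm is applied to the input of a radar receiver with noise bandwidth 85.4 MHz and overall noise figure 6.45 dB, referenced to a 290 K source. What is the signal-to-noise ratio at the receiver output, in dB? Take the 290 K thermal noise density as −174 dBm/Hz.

Noise floor: N = −174 + 10 log₁₀(B) + NF
10 log₁₀(8.54×10⁷) = 79.31 dB
N = −174 + 79.31 + 6.45 = −88.24 dBm
SNR = P_sig − N = −72.5 − (−88.24) = 15.74 dB → 15.7 dB

15.7 dB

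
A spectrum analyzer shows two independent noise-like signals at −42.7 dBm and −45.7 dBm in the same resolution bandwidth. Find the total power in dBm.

−40.9 dBm

Convert to linear, add, convert back:
P₁ = 5.37×10⁻⁸ W, P₂ = 2.69×10⁻⁸ W
P_tot = 8.06×10⁻⁸ W → 10 log₁₀(P_tot / 10⁻³) = −40.9 dBm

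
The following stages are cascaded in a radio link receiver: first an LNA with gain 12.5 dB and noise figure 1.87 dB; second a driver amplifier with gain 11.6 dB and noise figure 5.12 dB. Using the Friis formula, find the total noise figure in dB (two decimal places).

2.21 dB

Convert to linear (a loss of L dB is a gain of −L dB): F_i = 10^(NF_i/10), G_i = 10^(G_i,dB/10)
  Stage 1: F_1 = 10^(1.87/10) = 1.538, G_1 = 10^(12.5/10) = 17.78
  Stage 2: F_2 = 10^(5.12/10) = 3.251, G_2 = 10^(11.6/10) = 14.45
Friis cascade:
  F = 1.538 + (3.251 − 1)/17.78 = 1.665
NF = 10 log₁₀(1.665) = 2.21 dB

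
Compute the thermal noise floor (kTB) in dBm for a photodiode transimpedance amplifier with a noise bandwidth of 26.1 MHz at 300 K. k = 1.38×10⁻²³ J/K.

P_n = kTB = 1.38×10⁻²³ × 300 × 2.61×10⁷ = 1.08×10⁻¹³ W
In dBm: 10 log₁₀(1.08×10⁻¹³ / 10⁻³) = −99.7 dBm

−99.7 dBm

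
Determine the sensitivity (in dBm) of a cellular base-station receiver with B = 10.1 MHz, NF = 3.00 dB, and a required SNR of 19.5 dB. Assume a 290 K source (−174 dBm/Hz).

−81.5 dBm

Sensitivity = −174 + 10 log₁₀(B) + NF + SNR_min
= −174 + 70.04 + 3.00 + 19.5
= −81.46 dBm → −81.5 dBm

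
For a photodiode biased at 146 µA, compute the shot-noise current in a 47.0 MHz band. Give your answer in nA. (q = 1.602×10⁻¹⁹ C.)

I_n = √(2qI·B)
2qI·B = 2 × 1.602×10⁻¹⁹ × 1.46×10⁻⁴ × 4.70×10⁷ = 2.20×10⁻¹⁵ A²
I_n = √(2.20×10⁻¹⁵) = 4.69×10⁻⁸ A = 46.9 nA

46.9 nA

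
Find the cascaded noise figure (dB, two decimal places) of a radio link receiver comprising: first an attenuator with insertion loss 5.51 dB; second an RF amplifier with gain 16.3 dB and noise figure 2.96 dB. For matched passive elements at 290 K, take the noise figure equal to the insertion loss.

8.47 dB

Convert to linear (a loss of L dB is a gain of −L dB): F_i = 10^(NF_i/10), G_i = 10^(G_i,dB/10)
  Stage 1: F_1 = 10^(5.51/10) = 3.556, G_1 = 10^(−5.51/10) = 0.2812
  Stage 2: F_2 = 10^(2.96/10) = 1.977, G_2 = 10^(16.3/10) = 42.66
Friis cascade:
  F = 3.556 + (1.977 − 1)/0.2812 = 7.031
NF = 10 log₁₀(7.031) = 8.47 dB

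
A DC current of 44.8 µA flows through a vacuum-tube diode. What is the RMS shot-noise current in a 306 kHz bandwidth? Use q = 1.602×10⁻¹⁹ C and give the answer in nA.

2.10 nA

I_n = √(2qI·B)
2qI·B = 2 × 1.602×10⁻¹⁹ × 4.48×10⁻⁵ × 3.06×10⁵ = 4.39×10⁻¹⁸ A²
I_n = √(4.39×10⁻¹⁸) = 2.10×10⁻⁹ A = 2.10 nA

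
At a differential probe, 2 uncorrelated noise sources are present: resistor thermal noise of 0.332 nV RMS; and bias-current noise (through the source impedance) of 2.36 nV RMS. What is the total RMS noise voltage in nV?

Uncorrelated sources add in power (mean-square): V_tot = √(ΣV_i²)
V_tot = √[(3.32×10⁻¹⁰)² + (2.36×10⁻⁹)²] = 2.38×10⁻⁹ V = 2.38 nV

2.38 nV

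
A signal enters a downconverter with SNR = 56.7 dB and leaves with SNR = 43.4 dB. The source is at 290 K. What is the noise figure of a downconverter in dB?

13.3 dB

NF (dB) = SNR_in(dB) − SNR_out(dB) when the source is at T₀
NF = 56.7 − 43.4 = 13.3 dB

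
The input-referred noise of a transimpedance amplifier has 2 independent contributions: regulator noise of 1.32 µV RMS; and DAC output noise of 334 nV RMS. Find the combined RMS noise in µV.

1.36 µV

Uncorrelated sources add in power (mean-square): V_tot = √(ΣV_i²)
V_tot = √[(1.32×10⁻⁶)² + (3.34×10⁻⁷)²] = 1.36×10⁻⁶ V = 1.36 µV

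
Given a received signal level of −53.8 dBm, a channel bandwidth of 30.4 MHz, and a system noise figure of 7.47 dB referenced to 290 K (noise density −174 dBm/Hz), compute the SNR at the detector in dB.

Noise floor: N = −174 + 10 log₁₀(B) + NF
10 log₁₀(3.04×10⁷) = 74.83 dB
N = −174 + 74.83 + 7.47 = −91.70 dBm
SNR = P_sig − N = −53.8 − (−91.70) = 37.90 dB → 37.9 dB

37.9 dB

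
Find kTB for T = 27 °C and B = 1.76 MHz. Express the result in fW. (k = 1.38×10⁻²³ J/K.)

T = 27 °C + 273.15 = 300.15 K
P_n = kTB = 1.38×10⁻²³ × 300.15 × 1.76×10⁶ = 7.29×10⁻¹⁵ W = 7.29 fW

7.29 fW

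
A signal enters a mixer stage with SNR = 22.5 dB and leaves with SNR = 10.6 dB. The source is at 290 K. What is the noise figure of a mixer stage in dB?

NF (dB) = SNR_in(dB) − SNR_out(dB) when the source is at T₀
NF = 22.5 − 10.6 = 11.9 dB

11.9 dB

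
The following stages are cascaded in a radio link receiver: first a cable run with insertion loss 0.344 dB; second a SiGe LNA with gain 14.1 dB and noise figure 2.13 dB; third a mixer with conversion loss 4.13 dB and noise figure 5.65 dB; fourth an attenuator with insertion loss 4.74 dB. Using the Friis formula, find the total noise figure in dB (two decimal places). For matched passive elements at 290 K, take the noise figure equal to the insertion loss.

Convert to linear (a loss of L dB is a gain of −L dB): F_i = 10^(NF_i/10), G_i = 10^(G_i,dB/10)
  Stage 1: F_1 = 10^(0.344/10) = 1.082, G_1 = 10^(−0.344/10) = 0.9238
  Stage 2: F_2 = 10^(2.13/10) = 1.633, G_2 = 10^(14.1/10) = 25.70
  Stage 3: F_3 = 10^(5.65/10) = 3.673, G_3 = 10^(−4.13/10) = 0.3864
  Stage 4: F_4 = 10^(4.74/10) = 2.979, G_4 = 10^(−4.74/10) = 0.3357
Friis cascade:
  F = 1.082 + (1.633 − 1)/0.9238 + (3.673 − 1)/23.75 + (2.979 − 1)/9.175 = 2.096
NF = 10 log₁₀(2.096) = 3.21 dB

3.21 dB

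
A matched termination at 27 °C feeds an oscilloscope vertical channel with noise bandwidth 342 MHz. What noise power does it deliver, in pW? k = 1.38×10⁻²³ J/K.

T = 27 °C + 273.15 = 300.15 K
P_n = kTB = 1.38×10⁻²³ × 300.15 × 3.42×10⁸ = 1.42×10⁻¹² W = 1.42 pW

1.42 pW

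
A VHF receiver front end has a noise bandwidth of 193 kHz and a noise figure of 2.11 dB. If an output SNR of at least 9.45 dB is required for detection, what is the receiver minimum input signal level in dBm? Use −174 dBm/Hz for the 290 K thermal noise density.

Sensitivity = −174 + 10 log₁₀(B) + NF + SNR_min
= −174 + 52.86 + 2.11 + 9.45
= −109.58 dBm → −109.6 dBm

−109.6 dBm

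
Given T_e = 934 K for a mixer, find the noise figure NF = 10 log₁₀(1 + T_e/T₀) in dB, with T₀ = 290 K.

6.25 dB

F = 1 + T_e/T₀ = 1 + 934/290 = 4.22069
NF = 10 log₁₀(4.22069) = 6.25 dB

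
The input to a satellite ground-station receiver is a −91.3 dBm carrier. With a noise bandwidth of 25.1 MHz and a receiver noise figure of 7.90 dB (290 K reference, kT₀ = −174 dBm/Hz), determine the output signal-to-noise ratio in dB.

Noise floor: N = −174 + 10 log₁₀(B) + NF
10 log₁₀(2.51×10⁷) = 74 dB
N = −174 + 74 + 7.90 = −92.10 dBm
SNR = P_sig − N = −91.3 − (−92.10) = 0.80 dB → 0.8 dB

0.8 dB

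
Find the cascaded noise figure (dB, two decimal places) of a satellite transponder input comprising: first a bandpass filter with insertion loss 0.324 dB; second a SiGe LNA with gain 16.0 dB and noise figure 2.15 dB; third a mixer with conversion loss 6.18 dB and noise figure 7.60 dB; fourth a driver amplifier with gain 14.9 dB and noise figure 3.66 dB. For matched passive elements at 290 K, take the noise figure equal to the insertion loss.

Convert to linear (a loss of L dB is a gain of −L dB): F_i = 10^(NF_i/10), G_i = 10^(G_i,dB/10)
  Stage 1: F_1 = 10^(0.324/10) = 1.077, G_1 = 10^(−0.324/10) = 0.9281
  Stage 2: F_2 = 10^(2.15/10) = 1.641, G_2 = 10^(16.0/10) = 39.81
  Stage 3: F_3 = 10^(7.60/10) = 5.754, G_3 = 10^(−6.18/10) = 0.2410
  Stage 4: F_4 = 10^(3.66/10) = 2.323, G_4 = 10^(14.9/10) = 30.90
Friis cascade:
  F = 1.077 + (1.641 − 1)/0.9281 + (5.754 − 1)/36.95 + (2.323 − 1)/8.904 = 2.045
NF = 10 log₁₀(2.045) = 3.11 dB

3.11 dB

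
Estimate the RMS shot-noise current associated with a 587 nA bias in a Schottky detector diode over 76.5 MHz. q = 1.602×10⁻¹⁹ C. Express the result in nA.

I_n = √(2qI·B)
2qI·B = 2 × 1.602×10⁻¹⁹ × 5.87×10⁻⁷ × 7.65×10⁷ = 1.44×10⁻¹⁷ A²
I_n = √(1.44×10⁻¹⁷) = 3.79×10⁻⁹ A = 3.79 nA

3.79 nA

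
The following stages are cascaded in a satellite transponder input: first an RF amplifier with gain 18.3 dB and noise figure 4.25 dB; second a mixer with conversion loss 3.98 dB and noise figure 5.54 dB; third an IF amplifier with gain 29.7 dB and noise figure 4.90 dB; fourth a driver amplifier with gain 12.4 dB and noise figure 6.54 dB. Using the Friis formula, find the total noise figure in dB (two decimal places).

4.43 dB

Convert to linear (a loss of L dB is a gain of −L dB): F_i = 10^(NF_i/10), G_i = 10^(G_i,dB/10)
  Stage 1: F_1 = 10^(4.25/10) = 2.661, G_1 = 10^(18.3/10) = 67.61
  Stage 2: F_2 = 10^(5.54/10) = 3.581, G_2 = 10^(−3.98/10) = 0.3999
  Stage 3: F_3 = 10^(4.90/10) = 3.090, G_3 = 10^(29.7/10) = 933.3
  Stage 4: F_4 = 10^(6.54/10) = 4.508, G_4 = 10^(12.4/10) = 17.38
Friis cascade:
  F = 2.661 + (3.581 − 1)/67.61 + (3.090 − 1)/27.04 + (4.508 − 1)/2.523×10⁴ = 2.776
NF = 10 log₁₀(2.776) = 4.43 dB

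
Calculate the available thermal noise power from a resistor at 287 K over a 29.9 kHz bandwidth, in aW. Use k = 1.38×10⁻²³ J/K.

118 aW

P_n = kTB = 1.38×10⁻²³ × 287 × 2.99×10⁴ = 1.18×10⁻¹⁶ W = 118 aW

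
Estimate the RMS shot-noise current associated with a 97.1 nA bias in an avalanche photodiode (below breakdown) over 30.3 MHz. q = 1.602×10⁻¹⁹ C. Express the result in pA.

971 pA

I_n = √(2qI·B)
2qI·B = 2 × 1.602×10⁻¹⁹ × 9.71×10⁻⁸ × 3.03×10⁷ = 9.43×10⁻¹⁹ A²
I_n = √(9.43×10⁻¹⁹) = 9.71×10⁻¹⁰ A = 971 pA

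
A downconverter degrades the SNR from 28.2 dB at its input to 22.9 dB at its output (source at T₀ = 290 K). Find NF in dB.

NF (dB) = SNR_in(dB) − SNR_out(dB) when the source is at T₀
NF = 28.2 − 22.9 = 5.3 dB

5.3 dB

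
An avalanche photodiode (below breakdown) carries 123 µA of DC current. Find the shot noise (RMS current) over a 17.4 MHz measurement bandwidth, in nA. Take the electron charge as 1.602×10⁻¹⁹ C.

I_n = √(2qI·B)
2qI·B = 2 × 1.602×10⁻¹⁹ × 1.23×10⁻⁴ × 1.74×10⁷ = 6.86×10⁻¹⁶ A²
I_n = √(6.86×10⁻¹⁶) = 2.62×10⁻⁸ A = 26.2 nA

26.2 nA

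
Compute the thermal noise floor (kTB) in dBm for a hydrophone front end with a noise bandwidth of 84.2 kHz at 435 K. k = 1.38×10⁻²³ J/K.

P_n = kTB = 1.38×10⁻²³ × 435 × 8.42×10⁴ = 5.05×10⁻¹⁶ W
In dBm: 10 log₁₀(5.05×10⁻¹⁶ / 10⁻³) = −123.0 dBm

−123.0 dBm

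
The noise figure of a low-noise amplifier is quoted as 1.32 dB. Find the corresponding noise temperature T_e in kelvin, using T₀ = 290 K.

103 K

F = 10^(1.32/10) = 1.35519
T_e = (F − 1)·T₀ = (1.35519 − 1) × 290 = 103 K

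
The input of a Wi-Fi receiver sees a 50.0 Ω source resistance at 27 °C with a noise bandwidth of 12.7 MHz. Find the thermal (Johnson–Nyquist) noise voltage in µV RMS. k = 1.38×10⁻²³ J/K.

T = 27 °C + 273.15 = 300.15 K
V_n = √(4kTRB)
4kTRB = 4 × 1.38×10⁻²³ × 300.15 × 5.00×10¹ × 1.27×10⁷ = 1.05×10⁻¹¹ V²
V_n = √(1.05×10⁻¹¹) = 3.24×10⁻⁶ V = 3.24 µV

3.24 µV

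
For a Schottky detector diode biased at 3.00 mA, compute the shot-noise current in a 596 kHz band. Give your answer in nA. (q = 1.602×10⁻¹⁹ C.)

23.9 nA

I_n = √(2qI·B)
2qI·B = 2 × 1.602×10⁻¹⁹ × 3.00×10⁻³ × 5.96×10⁵ = 5.73×10⁻¹⁶ A²
I_n = √(5.73×10⁻¹⁶) = 2.39×10⁻⁸ A = 23.9 nA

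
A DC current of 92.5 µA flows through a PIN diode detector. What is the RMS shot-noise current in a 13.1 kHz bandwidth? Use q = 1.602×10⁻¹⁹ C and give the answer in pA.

I_n = √(2qI·B)
2qI·B = 2 × 1.602×10⁻¹⁹ × 9.25×10⁻⁵ × 1.31×10⁴ = 3.88×10⁻¹⁹ A²
I_n = √(3.88×10⁻¹⁹) = 6.23×10⁻¹⁰ A = 623 pA

623 pA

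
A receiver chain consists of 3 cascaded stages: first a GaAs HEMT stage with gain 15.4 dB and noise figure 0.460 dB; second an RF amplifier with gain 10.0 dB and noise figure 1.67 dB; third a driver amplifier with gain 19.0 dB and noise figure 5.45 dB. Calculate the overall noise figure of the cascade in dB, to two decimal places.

0.54 dB

Convert to linear (a loss of L dB is a gain of −L dB): F_i = 10^(NF_i/10), G_i = 10^(G_i,dB/10)
  Stage 1: F_1 = 10^(0.460/10) = 1.112, G_1 = 10^(15.4/10) = 34.67
  Stage 2: F_2 = 10^(1.67/10) = 1.469, G_2 = 10^(10.0/10) = 10.00
  Stage 3: F_3 = 10^(5.45/10) = 3.508, G_3 = 10^(19.0/10) = 79.43
Friis cascade:
  F = 1.112 + (1.469 − 1)/34.67 + (3.508 − 1)/346.7 = 1.132
NF = 10 log₁₀(1.132) = 0.54 dB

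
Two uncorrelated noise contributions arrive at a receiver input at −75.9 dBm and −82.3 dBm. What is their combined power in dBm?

−75.0 dBm

Convert to linear, add, convert back:
P₁ = 2.57×10⁻¹¹ W, P₂ = 5.89×10⁻¹² W
P_tot = 3.16×10⁻¹¹ W → 10 log₁₀(P_tot / 10⁻³) = −75.0 dBm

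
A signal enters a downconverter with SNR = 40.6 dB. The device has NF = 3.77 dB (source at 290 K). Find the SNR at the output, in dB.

By definition F = SNR_in/SNR_out, so in dB: SNR_out = SNR_in − NF
SNR_out = 40.6 − 3.77 = 36.83 dB

36.83 dB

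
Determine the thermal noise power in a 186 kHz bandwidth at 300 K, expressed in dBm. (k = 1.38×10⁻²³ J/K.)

−121.1 dBm

P_n = kTB = 1.38×10⁻²³ × 300 × 1.86×10⁵ = 7.70×10⁻¹⁶ W
In dBm: 10 log₁₀(7.70×10⁻¹⁶ / 10⁻³) = −121.1 dBm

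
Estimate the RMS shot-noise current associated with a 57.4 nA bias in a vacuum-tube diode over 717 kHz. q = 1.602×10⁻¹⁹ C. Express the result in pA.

115 pA

I_n = √(2qI·B)
2qI·B = 2 × 1.602×10⁻¹⁹ × 5.74×10⁻⁸ × 7.17×10⁵ = 1.32×10⁻²⁰ A²
I_n = √(1.32×10⁻²⁰) = 1.15×10⁻¹⁰ A = 115 pA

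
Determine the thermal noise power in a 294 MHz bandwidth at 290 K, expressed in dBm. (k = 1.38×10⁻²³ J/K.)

−89.3 dBm

P_n = kTB = 1.38×10⁻²³ × 290 × 2.94×10⁸ = 1.18×10⁻¹² W
In dBm: 10 log₁₀(1.18×10⁻¹² / 10⁻³) = −89.3 dBm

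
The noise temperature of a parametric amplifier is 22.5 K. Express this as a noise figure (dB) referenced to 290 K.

F = 1 + T_e/T₀ = 1 + 22.5/290 = 1.07759
NF = 10 log₁₀(1.07759) = 0.325 dB

0.325 dB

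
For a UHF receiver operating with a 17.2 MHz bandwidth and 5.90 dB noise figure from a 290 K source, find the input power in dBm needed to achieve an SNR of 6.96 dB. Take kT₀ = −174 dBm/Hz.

−88.8 dBm

Sensitivity = −174 + 10 log₁₀(B) + NF + SNR_min
= −174 + 72.36 + 5.90 + 6.96
= −88.78 dBm → −88.8 dBm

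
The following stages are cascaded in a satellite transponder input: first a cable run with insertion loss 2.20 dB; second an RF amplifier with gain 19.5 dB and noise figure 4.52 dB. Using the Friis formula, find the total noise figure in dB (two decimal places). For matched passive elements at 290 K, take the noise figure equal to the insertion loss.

6.72 dB

Convert to linear (a loss of L dB is a gain of −L dB): F_i = 10^(NF_i/10), G_i = 10^(G_i,dB/10)
  Stage 1: F_1 = 10^(2.20/10) = 1.660, G_1 = 10^(−2.20/10) = 0.6026
  Stage 2: F_2 = 10^(4.52/10) = 2.831, G_2 = 10^(19.5/10) = 89.13
Friis cascade:
  F = 1.660 + (2.831 − 1)/0.6026 = 4.699
NF = 10 log₁₀(4.699) = 6.72 dB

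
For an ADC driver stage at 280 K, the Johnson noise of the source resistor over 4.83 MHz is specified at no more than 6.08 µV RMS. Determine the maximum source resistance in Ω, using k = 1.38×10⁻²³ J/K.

Johnson–Nyquist: V_n = √(4kTRB) ⇒ R = V_n² / (4kTB)
4kTB = 4 × 1.38×10⁻²³ × 280 × 4.83×10⁶ = 7.47×10⁻¹⁴
R = (6.08×10⁻⁶)² / 7.47×10⁻¹⁴ = 4.95×10² Ω = 495 Ω

495 Ω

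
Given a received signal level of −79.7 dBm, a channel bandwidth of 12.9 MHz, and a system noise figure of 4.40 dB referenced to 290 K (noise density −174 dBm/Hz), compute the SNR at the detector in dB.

Noise floor: N = −174 + 10 log₁₀(B) + NF
10 log₁₀(1.29×10⁷) = 71.11 dB
N = −174 + 71.11 + 4.40 = −98.49 dBm
SNR = P_sig − N = −79.7 − (−98.49) = 18.79 dB → 18.8 dB

18.8 dB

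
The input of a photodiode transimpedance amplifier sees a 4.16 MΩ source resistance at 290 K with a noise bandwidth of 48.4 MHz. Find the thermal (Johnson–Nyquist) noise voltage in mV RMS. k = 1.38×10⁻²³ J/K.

V_n = √(4kTRB)
4kTRB = 4 × 1.38×10⁻²³ × 290 × 4.16×10⁶ × 4.84×10⁷ = 3.22×10⁻⁶ V²
V_n = √(3.22×10⁻⁶) = 1.80×10⁻³ V = 1.80 mV

1.80 mV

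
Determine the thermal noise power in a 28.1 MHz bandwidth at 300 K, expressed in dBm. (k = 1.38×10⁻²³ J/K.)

P_n = kTB = 1.38×10⁻²³ × 300 × 2.81×10⁷ = 1.16×10⁻¹³ W
In dBm: 10 log₁₀(1.16×10⁻¹³ / 10⁻³) = −99.3 dBm

−99.3 dBm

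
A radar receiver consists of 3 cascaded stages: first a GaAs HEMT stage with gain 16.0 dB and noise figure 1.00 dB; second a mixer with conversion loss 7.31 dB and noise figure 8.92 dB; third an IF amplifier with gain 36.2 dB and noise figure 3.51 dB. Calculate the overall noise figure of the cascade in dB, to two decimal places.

Convert to linear (a loss of L dB is a gain of −L dB): F_i = 10^(NF_i/10), G_i = 10^(G_i,dB/10)
  Stage 1: F_1 = 10^(1.00/10) = 1.259, G_1 = 10^(16.0/10) = 39.81
  Stage 2: F_2 = 10^(8.92/10) = 7.798, G_2 = 10^(−7.31/10) = 0.1858
  Stage 3: F_3 = 10^(3.51/10) = 2.244, G_3 = 10^(36.2/10) = 4169
Friis cascade:
  F = 1.259 + (7.798 − 1)/39.81 + (2.244 − 1)/7.396 = 1.598
NF = 10 log₁₀(1.598) = 2.04 dB

2.04 dB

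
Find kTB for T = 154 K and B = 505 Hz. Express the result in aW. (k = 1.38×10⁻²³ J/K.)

1.07 aW

P_n = kTB = 1.38×10⁻²³ × 154 × 5.05×10² = 1.07×10⁻¹⁸ W = 1.07 aW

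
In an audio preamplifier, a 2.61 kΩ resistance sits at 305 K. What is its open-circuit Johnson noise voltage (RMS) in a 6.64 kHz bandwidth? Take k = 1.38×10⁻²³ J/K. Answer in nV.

540 nV

V_n = √(4kTRB)
4kTRB = 4 × 1.38×10⁻²³ × 305 × 2.61×10³ × 6.64×10³ = 2.92×10⁻¹³ V²
V_n = √(2.92×10⁻¹³) = 5.40×10⁻⁷ V = 540 nV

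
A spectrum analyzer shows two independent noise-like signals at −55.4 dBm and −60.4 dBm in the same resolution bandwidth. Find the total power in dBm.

−54.2 dBm

Convert to linear, add, convert back:
P₁ = 2.88×10⁻⁹ W, P₂ = 9.12×10⁻¹⁰ W
P_tot = 3.80×10⁻⁹ W → 10 log₁₀(P_tot / 10⁻³) = −54.2 dBm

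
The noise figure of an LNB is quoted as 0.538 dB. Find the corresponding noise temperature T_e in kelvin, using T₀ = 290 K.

F = 10^(0.538/10) = 1.13188
T_e = (F − 1)·T₀ = (1.13188 − 1) × 290 = 38.2 K

38.2 K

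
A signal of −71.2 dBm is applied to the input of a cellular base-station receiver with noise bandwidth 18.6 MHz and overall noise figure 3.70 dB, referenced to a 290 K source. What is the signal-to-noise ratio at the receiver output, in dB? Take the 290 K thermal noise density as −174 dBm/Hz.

Noise floor: N = −174 + 10 log₁₀(B) + NF
10 log₁₀(1.86×10⁷) = 72.7 dB
N = −174 + 72.7 + 3.70 = −97.60 dBm
SNR = P_sig − N = −71.2 − (−97.60) = 26.40 dB → 26.4 dB

26.4 dB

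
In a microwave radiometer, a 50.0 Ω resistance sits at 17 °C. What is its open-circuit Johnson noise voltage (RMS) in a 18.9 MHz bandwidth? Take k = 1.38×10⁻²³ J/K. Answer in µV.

3.89 µV

T = 17 °C + 273.15 = 290.15 K
V_n = √(4kTRB)
4kTRB = 4 × 1.38×10⁻²³ × 290.15 × 5.00×10¹ × 1.89×10⁷ = 1.51×10⁻¹¹ V²
V_n = √(1.51×10⁻¹¹) = 3.89×10⁻⁶ V = 3.89 µV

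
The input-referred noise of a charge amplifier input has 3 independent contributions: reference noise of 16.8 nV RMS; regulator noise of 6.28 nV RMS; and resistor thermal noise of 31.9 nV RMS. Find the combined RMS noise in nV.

36.6 nV

Uncorrelated sources add in power (mean-square): V_tot = √(ΣV_i²)
V_tot = √[(1.68×10⁻⁸)² + (6.28×10⁻⁹)² + (3.19×10⁻⁸)²] = 3.66×10⁻⁸ V = 36.6 nV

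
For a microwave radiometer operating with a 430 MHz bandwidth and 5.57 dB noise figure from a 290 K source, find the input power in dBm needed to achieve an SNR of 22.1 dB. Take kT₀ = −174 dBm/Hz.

Sensitivity = −174 + 10 log₁₀(B) + NF + SNR_min
= −174 + 86.33 + 5.57 + 22.1
= −60.00 dBm → −60.0 dBm

−60.0 dBm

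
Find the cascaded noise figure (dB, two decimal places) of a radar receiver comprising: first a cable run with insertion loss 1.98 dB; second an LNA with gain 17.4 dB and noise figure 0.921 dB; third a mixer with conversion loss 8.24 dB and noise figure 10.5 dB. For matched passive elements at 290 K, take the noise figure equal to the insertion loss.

3.51 dB

Convert to linear (a loss of L dB is a gain of −L dB): F_i = 10^(NF_i/10), G_i = 10^(G_i,dB/10)
  Stage 1: F_1 = 10^(1.98/10) = 1.578, G_1 = 10^(−1.98/10) = 0.6339
  Stage 2: F_2 = 10^(0.921/10) = 1.236, G_2 = 10^(17.4/10) = 54.95
  Stage 3: F_3 = 10^(10.5/10) = 11.22, G_3 = 10^(−8.24/10) = 0.1500
Friis cascade:
  F = 1.578 + (1.236 − 1)/0.6339 + (11.22 − 1)/34.83 = 2.244
NF = 10 log₁₀(2.244) = 3.51 dB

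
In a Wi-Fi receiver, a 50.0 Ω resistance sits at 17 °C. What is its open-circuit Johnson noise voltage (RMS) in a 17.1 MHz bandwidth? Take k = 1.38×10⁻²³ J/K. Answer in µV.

3.70 µV

T = 17 °C + 273.15 = 290.15 K
V_n = √(4kTRB)
4kTRB = 4 × 1.38×10⁻²³ × 290.15 × 5.00×10¹ × 1.71×10⁷ = 1.37×10⁻¹¹ V²
V_n = √(1.37×10⁻¹¹) = 3.70×10⁻⁶ V = 3.70 µV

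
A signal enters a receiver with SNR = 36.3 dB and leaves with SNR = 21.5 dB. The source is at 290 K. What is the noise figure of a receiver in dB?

NF (dB) = SNR_in(dB) − SNR_out(dB) when the source is at T₀
NF = 36.3 − 21.5 = 14.8 dB

14.8 dB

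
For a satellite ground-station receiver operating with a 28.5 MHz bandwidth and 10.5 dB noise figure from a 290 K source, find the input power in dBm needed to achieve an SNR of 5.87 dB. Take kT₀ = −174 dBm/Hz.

−83.1 dBm

Sensitivity = −174 + 10 log₁₀(B) + NF + SNR_min
= −174 + 74.55 + 10.5 + 5.87
= −83.08 dBm → −83.1 dBm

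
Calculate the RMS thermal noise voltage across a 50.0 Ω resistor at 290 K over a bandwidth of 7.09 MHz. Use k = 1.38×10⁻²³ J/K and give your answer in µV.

V_n = √(4kTRB)
4kTRB = 4 × 1.38×10⁻²³ × 290 × 5.00×10¹ × 7.09×10⁶ = 5.67×10⁻¹² V²
V_n = √(5.67×10⁻¹²) = 2.38×10⁻⁶ V = 2.38 µV

2.38 µV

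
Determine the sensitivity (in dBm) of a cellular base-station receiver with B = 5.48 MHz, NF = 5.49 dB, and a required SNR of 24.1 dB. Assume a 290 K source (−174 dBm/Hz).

Sensitivity = −174 + 10 log₁₀(B) + NF + SNR_min
= −174 + 67.39 + 5.49 + 24.1
= −77.02 dBm → −77.0 dBm

−77.0 dBm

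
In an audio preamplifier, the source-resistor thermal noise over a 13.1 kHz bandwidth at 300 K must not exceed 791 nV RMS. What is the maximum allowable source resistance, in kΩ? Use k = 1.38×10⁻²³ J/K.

2.88 kΩ

Johnson–Nyquist: V_n = √(4kTRB) ⇒ R = V_n² / (4kTB)
4kTB = 4 × 1.38×10⁻²³ × 300 × 1.31×10⁴ = 2.17×10⁻¹⁶
R = (7.91×10⁻⁷)² / 2.17×10⁻¹⁶ = 2.88×10³ Ω = 2.88 kΩ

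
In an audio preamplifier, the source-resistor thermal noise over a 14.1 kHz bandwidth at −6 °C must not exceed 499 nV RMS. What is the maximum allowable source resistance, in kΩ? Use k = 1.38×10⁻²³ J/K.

T = −6 °C + 273.15 = 267.15 K
Johnson–Nyquist: V_n = √(4kTRB) ⇒ R = V_n² / (4kTB)
4kTB = 4 × 1.38×10⁻²³ × 267.15 × 1.41×10⁴ = 2.08×10⁻¹⁶
R = (4.99×10⁻⁷)² / 2.08×10⁻¹⁶ = 1.20×10³ Ω = 1.20 kΩ

1.20 kΩ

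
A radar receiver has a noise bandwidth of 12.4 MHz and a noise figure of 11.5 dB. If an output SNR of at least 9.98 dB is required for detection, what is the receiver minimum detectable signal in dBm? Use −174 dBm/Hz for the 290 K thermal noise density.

−81.6 dBm

Sensitivity = −174 + 10 log₁₀(B) + NF + SNR_min
= −174 + 70.93 + 11.5 + 9.98
= −81.59 dBm → −81.6 dBm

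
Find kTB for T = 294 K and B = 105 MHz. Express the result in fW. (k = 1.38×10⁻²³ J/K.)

426 fW

P_n = kTB = 1.38×10⁻²³ × 294 × 1.05×10⁸ = 4.26×10⁻¹³ W = 426 fW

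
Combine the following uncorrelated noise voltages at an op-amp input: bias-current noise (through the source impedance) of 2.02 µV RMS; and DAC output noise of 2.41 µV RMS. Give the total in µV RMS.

3.14 µV

Uncorrelated sources add in power (mean-square): V_tot = √(ΣV_i²)
V_tot = √[(2.02×10⁻⁶)² + (2.41×10⁻⁶)²] = 3.14×10⁻⁶ V = 3.14 µV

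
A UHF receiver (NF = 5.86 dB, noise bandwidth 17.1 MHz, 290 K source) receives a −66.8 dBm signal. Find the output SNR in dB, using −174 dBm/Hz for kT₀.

29.0 dB

Noise floor: N = −174 + 10 log₁₀(B) + NF
10 log₁₀(1.71×10⁷) = 72.33 dB
N = −174 + 72.33 + 5.86 = −95.81 dBm
SNR = P_sig − N = −66.8 − (−95.81) = 29.01 dB → 29.0 dB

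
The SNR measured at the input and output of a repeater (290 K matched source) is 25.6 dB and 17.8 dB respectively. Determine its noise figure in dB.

NF (dB) = SNR_in(dB) − SNR_out(dB) when the source is at T₀
NF = 25.6 − 17.8 = 7.8 dB

7.8 dB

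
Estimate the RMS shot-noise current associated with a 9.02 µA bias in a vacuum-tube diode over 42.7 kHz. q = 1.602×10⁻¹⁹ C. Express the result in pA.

I_n = √(2qI·B)
2qI·B = 2 × 1.602×10⁻¹⁹ × 9.02×10⁻⁶ × 4.27×10⁴ = 1.23×10⁻¹⁹ A²
I_n = √(1.23×10⁻¹⁹) = 3.51×10⁻¹⁰ A = 351 pA

351 pA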